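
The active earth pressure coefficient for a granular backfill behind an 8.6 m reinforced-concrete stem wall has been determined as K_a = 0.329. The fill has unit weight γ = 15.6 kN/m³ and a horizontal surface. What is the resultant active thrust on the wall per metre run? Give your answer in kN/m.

P = ½ K_a γ H² = 0.5 × 0.329 × 15.6 × 8.6² = 189.8 kN/m.

190 kN/m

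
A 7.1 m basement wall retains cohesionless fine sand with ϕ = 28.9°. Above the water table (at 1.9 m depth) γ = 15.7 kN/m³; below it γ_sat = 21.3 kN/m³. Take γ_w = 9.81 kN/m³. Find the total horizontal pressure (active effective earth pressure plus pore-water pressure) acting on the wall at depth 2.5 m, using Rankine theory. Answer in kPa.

18.7 kPa

K_a = (1 − sin φ)/(1 + sin φ) = 0.3484.
γ' = 21.3 − 9.81 = 11.49 kN/m³.
Effective vertical stress at 2.5 m: σ'_v = 15.7×1.9 + 11.49×0.600 = 36.72 kPa.
σ'_h = K_a σ'_v = 0.3484 × 36.72 = 12.79 kPa; u = γ_w × 0.600 = 5.886 kPa.
Total σ_h = 12.79 + 5.886 = 18.68 kPa.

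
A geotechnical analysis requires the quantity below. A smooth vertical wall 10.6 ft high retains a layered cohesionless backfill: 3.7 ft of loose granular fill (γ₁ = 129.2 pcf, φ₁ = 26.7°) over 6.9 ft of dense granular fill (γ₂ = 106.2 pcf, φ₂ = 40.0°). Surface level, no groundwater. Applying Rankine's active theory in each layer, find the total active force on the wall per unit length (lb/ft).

K_a1 = tan²(45°−26.7°/2) = 0.3800; K_a2 = tan²(45°−40.0°/2) = 0.2174.
Layer 1: σ at base = K_a1 γ₁ h₁ = 181.6 psf; P₁ = ½×181.6×3.7 = 336.0.
Layer 2: σ_v at top = γ₁h₁ = 478.0; σ_h top = K_a2×478.0 = 103.9; σ_h base = K_a2×(478.0+106.2×6.9) = 263.3.
P₂ = ½(103.9+263.3)×6.9 = 1267. Total P_a = 336.0+1267 = 1603 lb/ft.

1600 lb/ft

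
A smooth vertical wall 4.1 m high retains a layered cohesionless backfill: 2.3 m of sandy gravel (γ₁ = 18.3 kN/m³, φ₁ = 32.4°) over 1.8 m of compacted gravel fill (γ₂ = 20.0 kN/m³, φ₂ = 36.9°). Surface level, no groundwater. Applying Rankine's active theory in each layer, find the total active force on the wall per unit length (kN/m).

K_a1 = tan²(45°−32.4°/2) = 0.3022; K_a2 = tan²(45°−36.9°/2) = 0.2497.
Layer 1: σ at base = K_a1 γ₁ h₁ = 12.72 kPa; P₁ = ½×12.72×2.3 = 14.63.
Layer 2: σ_v at top = γ₁h₁ = 42.09; σ_h top = K_a2×42.09 = 10.51; σ_h base = K_a2×(42.09+20.0×1.8) = 19.50.
P₂ = ½(10.51+19.50)×1.8 = 27.00. Total P_a = 14.63+27.00 = 41.63 kN/m.

41.6 kN/m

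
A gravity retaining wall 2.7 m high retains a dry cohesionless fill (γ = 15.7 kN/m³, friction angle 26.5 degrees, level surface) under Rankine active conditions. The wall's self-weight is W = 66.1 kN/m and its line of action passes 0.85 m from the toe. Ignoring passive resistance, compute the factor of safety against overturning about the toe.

2.85

K_a = tan²(45° − 26.5°/2) = 0.3829.
P_a = ½K_aγH² = 0.5×0.3829×15.7×2.7² = 21.91 kN/m, acting at H/3 = 0.9000 m above the base.
Overturning moment M_o = P_a × H/3 = 21.91 × 0.9000 = 19.72.
Resisting moment M_r = W × 0.85 = 66.1 × 0.85 = 56.18.
FS_overturning = M_r/M_o = 56.18/19.72 = 2.849.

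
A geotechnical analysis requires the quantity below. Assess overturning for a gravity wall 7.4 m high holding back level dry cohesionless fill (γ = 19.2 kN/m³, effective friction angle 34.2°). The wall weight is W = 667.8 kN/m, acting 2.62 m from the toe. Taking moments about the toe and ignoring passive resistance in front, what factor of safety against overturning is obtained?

4.81

K_a = tan²(45° − 34.2°/2) = 0.2803.
P_a = ½K_aγH² = 0.5×0.2803×19.2×7.4² = 147.4 kN/m, acting at H/3 = 2.467 m above the base.
Overturning moment M_o = P_a × H/3 = 147.4 × 2.467 = 363.5.
Resisting moment M_r = W × 2.62 = 667.8 × 2.62 = 1750.
FS_overturning = M_r/M_o = 1750/363.5 = 4.813.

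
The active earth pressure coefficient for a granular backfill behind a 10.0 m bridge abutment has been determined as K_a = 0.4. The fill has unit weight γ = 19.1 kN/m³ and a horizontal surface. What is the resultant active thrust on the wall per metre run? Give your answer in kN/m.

382 kN/m

P = ½ K_a γ H² = 0.5 × 0.4 × 19.1 × 10.0² = 382.0 kN/m.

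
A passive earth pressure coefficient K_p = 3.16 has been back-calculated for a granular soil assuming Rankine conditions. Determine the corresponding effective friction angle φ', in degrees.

31.3°

K_p = (1+sin φ)/(1−sin φ) ⇒ sin φ = (K_p − 1)/(K_p + 1) = 0.5192.
φ = arcsin(0.5192) = 31.28°.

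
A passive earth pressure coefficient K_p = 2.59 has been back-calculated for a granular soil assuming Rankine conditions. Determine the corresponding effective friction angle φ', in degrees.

K_p = (1+sin φ)/(1−sin φ) ⇒ sin φ = (K_p − 1)/(K_p + 1) = 0.4429.
φ = arcsin(0.4429) = 26.29°.

26.3°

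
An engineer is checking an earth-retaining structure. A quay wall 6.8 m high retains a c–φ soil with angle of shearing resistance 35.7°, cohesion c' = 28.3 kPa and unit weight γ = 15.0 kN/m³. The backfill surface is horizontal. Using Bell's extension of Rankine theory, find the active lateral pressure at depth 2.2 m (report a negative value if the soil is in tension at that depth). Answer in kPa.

K_a = (1 − sin φ)/(1 + sin φ) = 0.2630.
σ_a = K_a γ z − 2c√K_a = 0.2630×15.0×2.2 − 2×28.3×0.5128 = -20.35 kPa.

-20.3 kPa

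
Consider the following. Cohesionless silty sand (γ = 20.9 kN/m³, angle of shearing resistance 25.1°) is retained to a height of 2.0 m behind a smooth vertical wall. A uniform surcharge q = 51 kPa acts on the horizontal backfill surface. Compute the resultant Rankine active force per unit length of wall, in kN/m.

K_a = tan²(45° − φ/2) = 0.4043.
Soil triangle: ½ K_a γ H² = 0.5×0.4043×20.9×2.0² = 16.90 kN/m.
Surcharge rectangle: K_a q H = 0.4043×51×2.0 = 41.24 kN/m.
Total = 16.90 + 41.24 = 58.14 kN/m.

58.1 kN/m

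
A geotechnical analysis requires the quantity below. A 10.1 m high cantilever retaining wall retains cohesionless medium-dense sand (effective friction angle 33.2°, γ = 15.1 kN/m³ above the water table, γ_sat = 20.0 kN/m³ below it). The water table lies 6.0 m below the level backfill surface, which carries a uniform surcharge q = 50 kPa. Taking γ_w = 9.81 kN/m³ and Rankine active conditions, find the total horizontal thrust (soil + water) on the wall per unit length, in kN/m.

K_a = tan²(45° − φ/2) = 0.2924.
γ' = 20.0 − 9.81 = 10.19 kN/m³. h₂ = H − d_w = 4.1 m.
σ'_h: at surface K_a·q = 14.62; at WT K_a(q+γd_w) = 41.11; at base K_a(q+γd_w+γ'h₂) = 53.32 kPa.
P₁ = ½(14.62+41.11)×6.0 = 167.2; P₂ = ½(41.11+53.32)×4.1 = 193.6; P_w = ½γ_w h₂² = 82.45.
Total = 167.2+193.6+82.45 = 443.2 kN/m.

443 kN/m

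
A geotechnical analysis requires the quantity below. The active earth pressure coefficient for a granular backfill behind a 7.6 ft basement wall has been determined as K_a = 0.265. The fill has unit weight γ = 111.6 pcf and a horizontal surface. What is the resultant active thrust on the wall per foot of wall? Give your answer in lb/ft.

854 lb/ft

P = ½ K_a γ H² = 0.5 × 0.265 × 111.6 × 7.6² = 854.1 lb/ft.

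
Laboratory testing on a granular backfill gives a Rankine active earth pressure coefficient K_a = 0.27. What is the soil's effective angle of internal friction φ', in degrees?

35.1°

K_a = tan²(45° − φ/2) ⇒ 45° − φ/2 = arctan(√0.27) = 27.46°.
φ = 2(45° − 27.46°) = 35.09°.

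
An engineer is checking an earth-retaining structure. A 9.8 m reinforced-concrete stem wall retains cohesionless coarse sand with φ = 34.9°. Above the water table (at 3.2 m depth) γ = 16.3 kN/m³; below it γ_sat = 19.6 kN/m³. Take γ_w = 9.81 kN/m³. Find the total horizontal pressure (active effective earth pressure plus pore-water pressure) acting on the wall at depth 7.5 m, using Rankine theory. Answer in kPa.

K_a = (1 − sin φ)/(1 + sin φ) = 0.2721.
γ' = 19.6 − 9.81 = 9.790 kN/m³.
Effective vertical stress at 7.5 m: σ'_v = 16.3×3.2 + 9.790×4.30 = 94.26 kPa.
σ'_h = K_a σ'_v = 0.2721 × 94.26 = 25.65 kPa; u = γ_w × 4.30 = 42.18 kPa.
Total σ_h = 25.65 + 42.18 = 67.83 kPa.

67.8 kPa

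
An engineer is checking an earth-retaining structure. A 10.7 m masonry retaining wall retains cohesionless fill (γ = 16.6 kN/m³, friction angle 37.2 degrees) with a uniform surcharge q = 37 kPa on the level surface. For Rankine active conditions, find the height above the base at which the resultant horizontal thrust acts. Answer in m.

4.09 m

K_a = 0.2464.
Triangular part P₁ = ½K_aγH² = 234.2 at H/3 = 3.567 m; rectangular part P₂ = K_a q H = 97.56 at H/2 = 5.350 m.
ȳ = (P₁·3.567 + P₂·5.350)/(P₁+P₂) = 4.091 m.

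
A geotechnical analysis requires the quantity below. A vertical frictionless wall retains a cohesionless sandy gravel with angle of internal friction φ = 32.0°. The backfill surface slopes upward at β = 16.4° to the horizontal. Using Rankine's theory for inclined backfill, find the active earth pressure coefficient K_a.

0.348

K_a = cos β · (cos β − √(cos²β − cos²φ)) / (cos β + √(cos²β − cos²φ)).
cos β = 0.9593, cos φ = 0.8480, √(cos²β − cos²φ) = 0.4484.
K_a = 0.9593 × (0.9593 − 0.4484)/(0.9593 + 0.4484) = 0.3481.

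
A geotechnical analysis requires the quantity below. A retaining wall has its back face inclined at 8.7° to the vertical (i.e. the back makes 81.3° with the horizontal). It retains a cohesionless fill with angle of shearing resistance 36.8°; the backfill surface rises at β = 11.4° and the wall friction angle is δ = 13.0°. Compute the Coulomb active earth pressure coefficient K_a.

0.337

K_a = sin²(α+φ) / [sin²α · sin(α−δ) · (1 + √{sin(φ+δ)sin(φ−β) / (sin(α−δ)sin(α+β))})²].
With α = 81.3°, φ = 36.8°, δ = 13.0°, β = 11.4°: K_a = 0.3373.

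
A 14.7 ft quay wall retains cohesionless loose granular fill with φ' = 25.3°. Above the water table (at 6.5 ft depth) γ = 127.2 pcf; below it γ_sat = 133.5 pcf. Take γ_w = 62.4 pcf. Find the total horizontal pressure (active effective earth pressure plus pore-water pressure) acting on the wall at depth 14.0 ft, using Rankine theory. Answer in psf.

1010 psf

K_a = (1 − sin φ)/(1 + sin φ) = 0.4012.
γ' = 133.5 − 62.4 = 71.10 pcf.
Effective vertical stress at 14.0 ft: σ'_v = 127.2×6.5 + 71.10×7.50 = 1360 psf.
σ'_h = K_a σ'_v = 0.4012 × 1360 = 545.6 psf; u = γ_w × 7.50 = 468.0 psf.
Total σ_h = 545.6 + 468.0 = 1014 psf.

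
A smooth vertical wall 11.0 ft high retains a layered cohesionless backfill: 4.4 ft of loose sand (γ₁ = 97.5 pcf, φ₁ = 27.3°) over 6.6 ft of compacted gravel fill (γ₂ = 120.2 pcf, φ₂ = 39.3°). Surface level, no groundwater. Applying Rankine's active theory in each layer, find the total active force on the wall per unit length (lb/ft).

K_a1 = tan²(45°−27.3°/2) = 0.3711; K_a2 = tan²(45°−39.3°/2) = 0.2245.
Layer 1: σ at base = K_a1 γ₁ h₁ = 159.2 psf; P₁ = ½×159.2×4.4 = 350.3.
Layer 2: σ_v at top = γ₁h₁ = 429.0; σ_h top = K_a2×429.0 = 96.29; σ_h base = K_a2×(429.0+120.2×6.6) = 274.4.
P₂ = ½(96.29+274.4)×6.6 = 1223. Total P_a = 350.3+1223 = 1573 lb/ft.

1570 lb/ft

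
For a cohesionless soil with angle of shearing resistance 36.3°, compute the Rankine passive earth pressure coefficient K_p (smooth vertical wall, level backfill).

K_p = (1 + sin φ)/(1 − sin φ) = tan²(45° + 36.3°/2) = 3.902.

3.90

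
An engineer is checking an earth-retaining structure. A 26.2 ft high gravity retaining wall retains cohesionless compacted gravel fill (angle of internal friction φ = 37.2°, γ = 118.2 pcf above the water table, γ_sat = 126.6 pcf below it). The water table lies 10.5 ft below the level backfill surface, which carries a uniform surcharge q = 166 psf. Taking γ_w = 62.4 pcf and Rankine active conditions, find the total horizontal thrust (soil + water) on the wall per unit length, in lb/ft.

K_a = tan²(45° − φ/2) = 0.2464.
γ' = 126.6 − 62.4 = 64.20 pcf. h₂ = H − d_w = 15.7 ft.
σ'_h: at surface K_a·q = 40.91; at WT K_a(q+γd_w) = 346.7; at base K_a(q+γd_w+γ'h₂) = 595.1 psf.
P₁ = ½(40.91+346.7)×10.5 = 2035; P₂ = ½(346.7+595.1)×15.7 = 7393; P_w = ½γ_w h₂² = 7690.
Total = 2035+7393+7690 = 17120 lb/ft.

17100 lb/ft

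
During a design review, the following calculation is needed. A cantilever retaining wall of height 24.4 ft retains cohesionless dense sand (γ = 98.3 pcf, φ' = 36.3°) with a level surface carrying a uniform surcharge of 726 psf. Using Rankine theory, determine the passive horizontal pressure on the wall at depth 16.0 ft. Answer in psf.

8970 psf

K_p = (1 + sin φ)/(1 − sin φ) = 3.902.
σ_v = γz + q = 98.3 × 16.0 + 726 = 2299 psf.
σ_h = K_p σ_v = 3.902 × 2299 = 8970 psf.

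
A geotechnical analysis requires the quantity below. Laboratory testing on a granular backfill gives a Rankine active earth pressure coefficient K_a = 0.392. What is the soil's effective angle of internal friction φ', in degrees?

K_a = tan²(45° − φ/2) ⇒ 45° − φ/2 = arctan(√0.392) = 32.05°.
φ = 2(45° − 32.05°) = 25.90°.

25.9°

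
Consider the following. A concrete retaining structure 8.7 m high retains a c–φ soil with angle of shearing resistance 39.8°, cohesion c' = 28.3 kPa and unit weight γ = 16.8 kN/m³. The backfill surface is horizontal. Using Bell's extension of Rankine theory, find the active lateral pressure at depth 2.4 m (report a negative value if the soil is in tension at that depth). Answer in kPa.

K_a = (1 − sin φ)/(1 + sin φ) = 0.2194.
σ_a = K_a γ z − 2c√K_a = 0.2194×16.8×2.4 − 2×28.3×0.4684 = -17.67 kPa.

-17.7 kPa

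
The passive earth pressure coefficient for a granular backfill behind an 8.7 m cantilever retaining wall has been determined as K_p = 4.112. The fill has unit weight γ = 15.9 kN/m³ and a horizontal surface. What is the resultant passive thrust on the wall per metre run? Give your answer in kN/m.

2470 kN/m

P = ½ K_p γ H² = 0.5 × 4.112 × 15.9 × 8.7² = 2474 kN/m.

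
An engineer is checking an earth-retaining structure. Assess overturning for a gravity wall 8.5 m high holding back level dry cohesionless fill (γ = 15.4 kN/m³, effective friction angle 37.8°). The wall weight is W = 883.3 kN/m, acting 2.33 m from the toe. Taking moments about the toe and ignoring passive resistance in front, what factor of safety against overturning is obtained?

5.44

K_a = tan²(45° − 37.8°/2) = 0.2400.
P_a = ½K_aγH² = 0.5×0.2400×15.4×8.5² = 133.5 kN/m, acting at H/3 = 2.833 m above the base.
Overturning moment M_o = P_a × H/3 = 133.5 × 2.833 = 378.3.
Resisting moment M_r = W × 2.33 = 883.3 × 2.33 = 2058.
FS_overturning = M_r/M_o = 2058/378.3 = 5.440.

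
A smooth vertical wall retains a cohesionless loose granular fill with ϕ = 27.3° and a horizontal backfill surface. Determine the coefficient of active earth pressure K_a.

0.371

K_a = (1 − sin φ)/(1 + sin φ) = (1 − sin 27.3°)/(1 + sin 27.3°) = 0.3711.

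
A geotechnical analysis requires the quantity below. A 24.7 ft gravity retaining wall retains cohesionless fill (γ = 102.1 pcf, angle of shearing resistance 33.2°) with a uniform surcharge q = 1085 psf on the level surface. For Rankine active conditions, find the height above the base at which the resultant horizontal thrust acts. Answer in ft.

10.1 ft

K_a = 0.2924.
Triangular part P₁ = ½K_aγH² = 9105 at H/3 = 8.233 ft; rectangular part P₂ = K_a q H = 7835 at H/2 = 12.35 ft.
ȳ = (P₁·8.233 + P₂·12.35)/(P₁+P₂) = 10.14 ft.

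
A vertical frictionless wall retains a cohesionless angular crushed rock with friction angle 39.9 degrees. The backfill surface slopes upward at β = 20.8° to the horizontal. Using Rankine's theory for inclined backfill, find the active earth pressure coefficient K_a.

K_a = cos β · (cos β − √(cos²β − cos²φ)) / (cos β + √(cos²β − cos²φ)).
cos β = 0.9348, cos φ = 0.7672, √(cos²β − cos²φ) = 0.5342.
K_a = 0.9348 × (0.9348 − 0.5342)/(0.9348 + 0.5342) = 0.2550.

0.255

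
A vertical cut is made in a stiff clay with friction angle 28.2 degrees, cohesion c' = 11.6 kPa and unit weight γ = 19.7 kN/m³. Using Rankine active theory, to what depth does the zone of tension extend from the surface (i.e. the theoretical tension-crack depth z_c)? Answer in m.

K_a = tan²(45° − 28.2°/2) = 0.3582; √K_a = 0.5985.
The active pressure is zero where K_a γ z = 2c√K_a, so z_c = 2c/(γ√K_a) = 2×11.6/(19.7×0.5985) = 1.968 m.

1.97 m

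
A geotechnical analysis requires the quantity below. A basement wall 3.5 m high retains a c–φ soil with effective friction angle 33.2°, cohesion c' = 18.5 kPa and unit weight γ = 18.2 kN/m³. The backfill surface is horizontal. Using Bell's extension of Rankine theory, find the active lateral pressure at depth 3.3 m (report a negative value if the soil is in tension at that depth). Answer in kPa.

-2.45 kPa

K_a = (1 − sin φ)/(1 + sin φ) = 0.2924.
σ_a = K_a γ z − 2c√K_a = 0.2924×18.2×3.3 − 2×18.5×0.5407 = -2.447 kPa.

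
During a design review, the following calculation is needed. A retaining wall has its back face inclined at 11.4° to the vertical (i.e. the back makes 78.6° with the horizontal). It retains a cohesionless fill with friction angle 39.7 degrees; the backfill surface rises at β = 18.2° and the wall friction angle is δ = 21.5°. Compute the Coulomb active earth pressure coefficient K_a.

0.366

K_a = sin²(α+φ) / [sin²α · sin(α−δ) · (1 + √{sin(φ+δ)sin(φ−β) / (sin(α−δ)sin(α+β))})²].
With α = 78.6°, φ = 39.7°, δ = 21.5°, β = 18.2°: K_a = 0.3658.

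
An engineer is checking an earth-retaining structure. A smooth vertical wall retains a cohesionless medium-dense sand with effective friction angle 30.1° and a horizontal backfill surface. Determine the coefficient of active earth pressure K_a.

K_a = tan²(45° − φ/2) = tan²(29.95°) = 0.3320.

0.332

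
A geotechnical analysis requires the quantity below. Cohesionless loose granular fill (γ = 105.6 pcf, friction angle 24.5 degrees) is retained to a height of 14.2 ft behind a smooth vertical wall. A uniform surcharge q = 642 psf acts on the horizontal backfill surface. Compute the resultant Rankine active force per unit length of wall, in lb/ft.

8180 lb/ft

K_a = tan²(45° − φ/2) = 0.4137.
Soil triangle: ½ K_a γ H² = 0.5×0.4137×105.6×14.2² = 4405 lb/ft.
Surcharge rectangle: K_a q H = 0.4137×642×14.2 = 3772 lb/ft.
Total = 4405 + 3772 = 8177 lb/ft.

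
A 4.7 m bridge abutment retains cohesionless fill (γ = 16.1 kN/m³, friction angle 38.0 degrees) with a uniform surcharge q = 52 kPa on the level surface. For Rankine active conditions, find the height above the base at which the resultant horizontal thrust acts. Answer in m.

K_a = 0.2379.
Triangular part P₁ = ½K_aγH² = 42.30 at H/3 = 1.567 m; rectangular part P₂ = K_a q H = 58.14 at H/2 = 2.350 m.
ȳ = (P₁·1.567 + P₂·2.350)/(P₁+P₂) = 2.020 m.

2.02 m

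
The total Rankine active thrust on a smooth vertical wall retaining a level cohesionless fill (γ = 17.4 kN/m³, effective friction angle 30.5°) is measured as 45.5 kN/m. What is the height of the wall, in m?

K_a = 0.3267. P_a = ½ K_a γ H² ⇒ H = √(2P_a/(K_a γ)).
H = √(2×45.5/(0.3267×17.4)) = 4.001 m.

4.00 m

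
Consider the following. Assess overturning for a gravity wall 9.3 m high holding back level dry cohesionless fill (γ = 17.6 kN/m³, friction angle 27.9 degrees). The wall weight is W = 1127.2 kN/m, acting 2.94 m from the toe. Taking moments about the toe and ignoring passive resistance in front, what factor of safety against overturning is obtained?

3.88

K_a = tan²(45° − 27.9°/2) = 0.3625.
P_a = ½K_aγH² = 0.5×0.3625×17.6×9.3² = 275.9 kN/m, acting at H/3 = 3.100 m above the base.
Overturning moment M_o = P_a × H/3 = 275.9 × 3.100 = 855.2.
Resisting moment M_r = W × 2.94 = 1127.2 × 2.94 = 3314.
FS_overturning = M_r/M_o = 3314/855.2 = 3.875.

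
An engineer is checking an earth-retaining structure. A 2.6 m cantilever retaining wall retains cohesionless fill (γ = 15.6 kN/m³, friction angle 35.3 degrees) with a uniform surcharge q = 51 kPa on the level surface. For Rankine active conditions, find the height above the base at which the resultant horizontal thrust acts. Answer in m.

K_a = 0.2675.
Triangular part P₁ = ½K_aγH² = 14.11 at H/3 = 0.8667 m; rectangular part P₂ = K_a q H = 35.48 at H/2 = 1.300 m.
ȳ = (P₁·0.8667 + P₂·1.300)/(P₁+P₂) = 1.177 m.

1.18 m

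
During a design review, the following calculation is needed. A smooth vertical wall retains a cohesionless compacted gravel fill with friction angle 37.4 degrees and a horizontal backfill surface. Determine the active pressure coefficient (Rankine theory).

0.244

K_a = (1 − sin φ)/(1 + sin φ) = (1 − sin 37.4°)/(1 + sin 37.4°) = 0.2443.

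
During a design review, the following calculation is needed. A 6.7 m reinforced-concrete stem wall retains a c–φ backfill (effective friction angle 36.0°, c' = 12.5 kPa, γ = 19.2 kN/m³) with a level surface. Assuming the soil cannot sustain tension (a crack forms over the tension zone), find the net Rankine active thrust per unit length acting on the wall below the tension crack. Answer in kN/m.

K_a = 0.2596; √K_a = 0.5095.
Tension-crack depth z_c = 2c/(γ√K_a) = 2×12.5/(19.2×0.5095) = 2.555 m.
σ_a at base = K_a γ H − 2c√K_a = 0.2596×19.2×6.7 − 2×12.5×0.5095 = 20.66 kPa.
P_a = ½ × 20.66 × (H − z_c) = 0.5×20.66×4.145 = 42.81 kN/m.

42.8 kN/m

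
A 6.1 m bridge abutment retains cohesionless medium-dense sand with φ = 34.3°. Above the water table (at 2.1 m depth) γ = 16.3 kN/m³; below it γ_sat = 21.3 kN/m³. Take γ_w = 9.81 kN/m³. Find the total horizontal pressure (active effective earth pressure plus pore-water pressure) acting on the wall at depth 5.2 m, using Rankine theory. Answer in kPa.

49.9 kPa

K_a = (1 − sin φ)/(1 + sin φ) = 0.2792.
γ' = 21.3 − 9.81 = 11.49 kN/m³.
Effective vertical stress at 5.2 m: σ'_v = 16.3×2.1 + 11.49×3.10 = 69.85 kPa.
σ'_h = K_a σ'_v = 0.2792 × 69.85 = 19.50 kPa; u = γ_w × 3.10 = 30.41 kPa.
Total σ_h = 19.50 + 30.41 = 49.91 kPa.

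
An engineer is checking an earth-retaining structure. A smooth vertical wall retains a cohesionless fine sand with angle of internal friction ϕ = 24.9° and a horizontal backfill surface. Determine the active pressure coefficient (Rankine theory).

K_a = (1 − sin φ)/(1 + sin φ) = (1 − sin 24.9°)/(1 + sin 24.9°) = 0.4074.

0.407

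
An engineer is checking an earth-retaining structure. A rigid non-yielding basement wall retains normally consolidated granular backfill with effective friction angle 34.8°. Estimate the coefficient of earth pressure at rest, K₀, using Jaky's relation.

0.429

K₀ = 1 − sin φ' = 1 − sin 34.8° = 0.4293.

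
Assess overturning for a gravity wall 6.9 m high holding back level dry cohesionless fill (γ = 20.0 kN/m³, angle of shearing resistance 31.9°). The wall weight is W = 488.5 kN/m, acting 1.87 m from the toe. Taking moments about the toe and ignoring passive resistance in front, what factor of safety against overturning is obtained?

K_a = tan²(45° − 31.9°/2) = 0.3085.
P_a = ½K_aγH² = 0.5×0.3085×20.0×6.9² = 146.9 kN/m, acting at H/3 = 2.300 m above the base.
Overturning moment M_o = P_a × H/3 = 146.9 × 2.300 = 337.8.
Resisting moment M_r = W × 1.87 = 488.5 × 1.87 = 913.5.
FS_overturning = M_r/M_o = 913.5/337.8 = 2.704.

2.70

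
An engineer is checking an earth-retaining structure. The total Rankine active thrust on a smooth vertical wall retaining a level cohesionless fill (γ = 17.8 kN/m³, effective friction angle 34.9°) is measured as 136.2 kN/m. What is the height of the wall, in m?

7.50 m

K_a = 0.2721. P_a = ½ K_a γ H² ⇒ H = √(2P_a/(K_a γ)).
H = √(2×136.2/(0.2721×17.8)) = 7.499 m.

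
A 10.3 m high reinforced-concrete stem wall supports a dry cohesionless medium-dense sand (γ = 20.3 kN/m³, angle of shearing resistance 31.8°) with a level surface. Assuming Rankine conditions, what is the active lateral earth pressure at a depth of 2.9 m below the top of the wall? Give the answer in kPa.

K_a = (1 − sin φ)/(1 + sin φ) = 0.3098.
σ_h = K_a γ z = 0.3098 × 20.3 × 2.9 = 18.24 kPa.

18.2 kPa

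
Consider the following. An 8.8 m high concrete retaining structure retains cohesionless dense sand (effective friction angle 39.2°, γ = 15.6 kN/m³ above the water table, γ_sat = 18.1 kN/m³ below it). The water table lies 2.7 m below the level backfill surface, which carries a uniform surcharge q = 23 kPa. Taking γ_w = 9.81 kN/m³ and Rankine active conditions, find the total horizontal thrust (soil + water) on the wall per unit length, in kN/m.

334 kN/m

K_a = tan²(45° − φ/2) = 0.2255.
γ' = 18.1 − 9.81 = 8.290 kN/m³. h₂ = H − d_w = 6.1 m.
σ'_h: at surface K_a·q = 5.186; at WT K_a(q+γd_w) = 14.68; at base K_a(q+γd_w+γ'h₂) = 26.08 kPa.
P₁ = ½(5.186+14.68)×2.7 = 26.82; P₂ = ½(14.68+26.08)×6.1 = 124.3; P_w = ½γ_w h₂² = 182.5.
Total = 26.82+124.3+182.5 = 333.7 kN/m.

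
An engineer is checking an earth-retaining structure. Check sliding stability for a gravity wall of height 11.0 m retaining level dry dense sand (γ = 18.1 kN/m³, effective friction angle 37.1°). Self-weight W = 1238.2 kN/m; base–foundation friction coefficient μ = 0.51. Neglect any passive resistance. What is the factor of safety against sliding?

K_a = tan²(45° − 37.1°/2) = 0.2475.
P_a = ½K_aγH² = 0.5×0.2475×18.1×11.0² = 271.0 kN/m, acting at H/3 = 3.667 m above the base.
FS_sliding = μW / P_a = 0.51×1238.2 / 271.0 = 2.330.

2.33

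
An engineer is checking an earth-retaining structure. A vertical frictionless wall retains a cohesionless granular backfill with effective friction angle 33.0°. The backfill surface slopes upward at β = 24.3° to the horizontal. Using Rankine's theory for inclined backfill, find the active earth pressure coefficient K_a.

0.399

K_a = cos β · (cos β − √(cos²β − cos²φ)) / (cos β + √(cos²β − cos²φ)).
cos β = 0.9114, cos φ = 0.8387, √(cos²β − cos²φ) = 0.3568.
K_a = 0.9114 × (0.9114 − 0.3568)/(0.9114 + 0.3568) = 0.3986.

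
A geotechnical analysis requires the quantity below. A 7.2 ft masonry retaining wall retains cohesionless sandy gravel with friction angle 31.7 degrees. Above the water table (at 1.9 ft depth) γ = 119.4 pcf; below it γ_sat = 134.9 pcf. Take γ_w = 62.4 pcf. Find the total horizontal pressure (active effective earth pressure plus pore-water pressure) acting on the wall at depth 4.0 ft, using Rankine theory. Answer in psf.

K_a = (1 − sin φ)/(1 + sin φ) = 0.3111.
γ' = 134.9 − 62.4 = 72.50 pcf.
Effective vertical stress at 4.0 ft: σ'_v = 119.4×1.9 + 72.50×2.10 = 379.1 psf.
σ'_h = K_a σ'_v = 0.3111 × 379.1 = 117.9 psf; u = γ_w × 2.10 = 131.0 psf.
Total σ_h = 117.9 + 131.0 = 249.0 psf.

249 psf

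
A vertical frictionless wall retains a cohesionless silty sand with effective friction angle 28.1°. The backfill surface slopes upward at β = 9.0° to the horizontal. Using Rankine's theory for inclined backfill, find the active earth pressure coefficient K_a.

0.375

K_a = cos β · (cos β − √(cos²β − cos²φ)) / (cos β + √(cos²β − cos²φ)).
cos β = 0.9877, cos φ = 0.8821, √(cos²β − cos²φ) = 0.4443.
K_a = 0.9877 × (0.9877 − 0.4443)/(0.9877 + 0.4443) = 0.3748.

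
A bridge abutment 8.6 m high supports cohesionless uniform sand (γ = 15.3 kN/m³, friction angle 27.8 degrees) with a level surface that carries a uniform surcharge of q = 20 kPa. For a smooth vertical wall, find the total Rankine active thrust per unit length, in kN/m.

K_a = tan²(45° − φ/2) = 0.3639.
Soil triangle: ½ K_a γ H² = 0.5×0.3639×15.3×8.6² = 205.9 kN/m.
Surcharge rectangle: K_a q H = 0.3639×20×8.6 = 62.59 kN/m.
Total = 205.9 + 62.59 = 268.5 kN/m.

268 kN/m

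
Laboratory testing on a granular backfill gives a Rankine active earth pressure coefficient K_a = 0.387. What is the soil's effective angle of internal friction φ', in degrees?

K_a = tan²(45° − φ/2) ⇒ 45° − φ/2 = arctan(√0.387) = 31.89°.
φ = 2(45° − 31.89°) = 26.23°.

26.2°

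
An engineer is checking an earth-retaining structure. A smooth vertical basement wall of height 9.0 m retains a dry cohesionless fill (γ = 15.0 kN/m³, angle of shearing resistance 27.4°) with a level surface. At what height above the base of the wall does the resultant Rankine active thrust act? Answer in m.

K_a = 0.3697.
The pressure distribution is triangular, so the resultant acts at H/3 above the base = 9.0/3 = 3.000 m.

3.00 m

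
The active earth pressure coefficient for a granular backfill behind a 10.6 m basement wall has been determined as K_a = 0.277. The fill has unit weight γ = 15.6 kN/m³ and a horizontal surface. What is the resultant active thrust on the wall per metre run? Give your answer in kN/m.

243 kN/m

P = ½ K_a γ H² = 0.5 × 0.277 × 15.6 × 10.6² = 242.8 kN/m.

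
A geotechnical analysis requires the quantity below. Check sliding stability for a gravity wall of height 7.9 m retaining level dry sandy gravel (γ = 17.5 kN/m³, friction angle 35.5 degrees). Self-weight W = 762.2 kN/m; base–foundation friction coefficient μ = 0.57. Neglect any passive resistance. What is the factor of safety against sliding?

3.00

K_a = tan²(45° − 35.5°/2) = 0.2653.
P_a = ½K_aγH² = 0.5×0.2653×17.5×7.9² = 144.9 kN/m, acting at H/3 = 2.633 m above the base.
FS_sliding = μW / P_a = 0.57×762.2 / 144.9 = 2.999.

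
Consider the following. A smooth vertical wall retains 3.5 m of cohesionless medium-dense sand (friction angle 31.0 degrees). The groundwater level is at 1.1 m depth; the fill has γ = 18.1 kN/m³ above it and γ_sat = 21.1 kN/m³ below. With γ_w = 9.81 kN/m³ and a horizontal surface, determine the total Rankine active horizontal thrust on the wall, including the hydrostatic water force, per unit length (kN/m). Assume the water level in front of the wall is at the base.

K_a = tan²(45° − φ/2) = 0.3201.
γ' = 21.1 − 9.81 = 11.29 kN/m³. Depth below WT = 2.4 m.
σ'_h at WT = K_a γ d_w = 6.373 kPa; at base = 6.373 + K_a γ' × 2.4 = 15.05 kPa.
P₁ (0–1.1 m) = ½×6.373×1.1 = 3.505. P₂ (1.1–3.5 m) = ½(6.373+15.05)×2.4 = 25.70.
P_w = ½ γ_w h₂² = 0.5×9.81×2.4² = 28.25. Total = 3.505+25.70+28.25 = 57.46 kN/m.

57.5 kN/m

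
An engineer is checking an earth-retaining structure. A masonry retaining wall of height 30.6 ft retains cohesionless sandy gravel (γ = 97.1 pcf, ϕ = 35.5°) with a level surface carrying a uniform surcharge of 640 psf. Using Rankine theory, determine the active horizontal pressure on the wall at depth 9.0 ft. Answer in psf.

K_a = (1 − sin φ)/(1 + sin φ) = 0.2653.
σ_v = γz + q = 97.1 × 9.0 + 640 = 1514 psf.
σ_h = K_a σ_v = 0.2653 × 1514 = 401.6 psf.

402 psf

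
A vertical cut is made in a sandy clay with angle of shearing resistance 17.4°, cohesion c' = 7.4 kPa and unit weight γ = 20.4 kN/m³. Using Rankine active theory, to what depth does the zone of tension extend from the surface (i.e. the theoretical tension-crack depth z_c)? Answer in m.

K_a = tan²(45° − 17.4°/2) = 0.5396; √K_a = 0.7346.
The active pressure is zero where K_a γ z = 2c√K_a, so z_c = 2c/(γ√K_a) = 2×7.4/(20.4×0.7346) = 0.9876 m.

0.988 m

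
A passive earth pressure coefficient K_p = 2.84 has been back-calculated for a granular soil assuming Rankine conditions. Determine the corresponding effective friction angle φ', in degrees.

28.6°

K_p = (1+sin φ)/(1−sin φ) ⇒ sin φ = (K_p − 1)/(K_p + 1) = 0.4792.
φ = arcsin(0.4792) = 28.63°.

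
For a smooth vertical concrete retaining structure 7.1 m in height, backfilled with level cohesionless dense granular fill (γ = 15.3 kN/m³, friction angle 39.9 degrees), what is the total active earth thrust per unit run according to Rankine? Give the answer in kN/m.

K_a = tan²(45° − φ/2) = 0.2184.
P_a = ½ K_a γ H² = 0.5 × 0.2184 × 15.3 × 7.1² = 84.24 kN/m.

84.2 kN/m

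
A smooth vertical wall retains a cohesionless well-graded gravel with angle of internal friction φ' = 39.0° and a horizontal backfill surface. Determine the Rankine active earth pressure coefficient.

0.228

K_a = (1 − sin φ)/(1 + sin φ) = (1 − sin 39.0°)/(1 + sin 39.0°) = 0.2275.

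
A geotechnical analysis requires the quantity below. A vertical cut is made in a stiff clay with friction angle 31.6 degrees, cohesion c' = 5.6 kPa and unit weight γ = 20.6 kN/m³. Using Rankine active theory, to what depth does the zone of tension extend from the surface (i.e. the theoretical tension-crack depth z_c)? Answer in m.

0.973 m

K_a = tan²(45° − 31.6°/2) = 0.3123; √K_a = 0.5589.
The active pressure is zero where K_a γ z = 2c√K_a, so z_c = 2c/(γ√K_a) = 2×5.6/(20.6×0.5589) = 0.9728 m.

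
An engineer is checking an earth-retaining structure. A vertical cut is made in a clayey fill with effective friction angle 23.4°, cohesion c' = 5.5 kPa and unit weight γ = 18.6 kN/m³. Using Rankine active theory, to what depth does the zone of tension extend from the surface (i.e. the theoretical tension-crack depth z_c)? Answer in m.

0.900 m

K_a = tan²(45° − 23.4°/2) = 0.4315; √K_a = 0.6569.
The active pressure is zero where K_a γ z = 2c√K_a, so z_c = 2c/(γ√K_a) = 2×5.5/(18.6×0.6569) = 0.9003 m.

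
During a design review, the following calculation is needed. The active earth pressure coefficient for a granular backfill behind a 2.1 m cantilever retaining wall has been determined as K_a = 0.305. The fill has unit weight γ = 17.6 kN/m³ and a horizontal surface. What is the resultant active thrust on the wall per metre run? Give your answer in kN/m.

P = ½ K_a γ H² = 0.5 × 0.305 × 17.6 × 2.1² = 11.84 kN/m.

11.8 kN/m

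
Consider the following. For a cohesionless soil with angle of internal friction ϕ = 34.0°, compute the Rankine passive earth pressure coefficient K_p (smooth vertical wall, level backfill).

3.54

K_p = (1 + sin φ)/(1 − sin φ) = tan²(45° + 34.0°/2) = 3.537.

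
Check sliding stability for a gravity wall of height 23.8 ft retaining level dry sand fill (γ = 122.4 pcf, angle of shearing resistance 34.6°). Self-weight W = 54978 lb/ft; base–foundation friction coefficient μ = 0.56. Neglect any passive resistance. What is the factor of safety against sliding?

K_a = tan²(45° − 34.6°/2) = 0.2756.
P_a = ½K_aγH² = 0.5×0.2756×122.4×23.8² = 9555 lb/ft, acting at H/3 = 7.933 ft above the base.
FS_sliding = μW / P_a = 0.56×54978 / 9555 = 3.222.

3.22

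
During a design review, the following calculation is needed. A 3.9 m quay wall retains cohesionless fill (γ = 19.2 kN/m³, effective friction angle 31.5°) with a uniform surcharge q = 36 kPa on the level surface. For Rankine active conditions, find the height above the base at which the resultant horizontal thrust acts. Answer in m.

1.62 m

K_a = 0.3136.
Triangular part P₁ = ½K_aγH² = 45.80 at H/3 = 1.300 m; rectangular part P₂ = K_a q H = 44.03 at H/2 = 1.950 m.
ȳ = (P₁·1.300 + P₂·1.950)/(P₁+P₂) = 1.619 m.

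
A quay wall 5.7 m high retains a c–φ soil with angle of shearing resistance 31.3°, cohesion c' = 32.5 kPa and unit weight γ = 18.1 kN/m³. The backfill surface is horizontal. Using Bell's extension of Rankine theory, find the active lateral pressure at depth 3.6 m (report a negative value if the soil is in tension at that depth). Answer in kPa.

-15.9 kPa

K_a = (1 − sin φ)/(1 + sin φ) = 0.3162.
σ_a = K_a γ z − 2c√K_a = 0.3162×18.1×3.6 − 2×32.5×0.5623 = -15.95 kPa.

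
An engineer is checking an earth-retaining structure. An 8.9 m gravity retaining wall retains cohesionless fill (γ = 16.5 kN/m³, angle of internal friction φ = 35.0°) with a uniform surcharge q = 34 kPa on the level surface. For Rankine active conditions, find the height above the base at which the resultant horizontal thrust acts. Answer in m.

K_a = 0.2710.
Triangular part P₁ = ½K_aγH² = 177.1 at H/3 = 2.967 m; rectangular part P₂ = K_a q H = 82.00 at H/2 = 4.450 m.
ȳ = (P₁·2.967 + P₂·4.450)/(P₁+P₂) = 3.436 m.

3.44 m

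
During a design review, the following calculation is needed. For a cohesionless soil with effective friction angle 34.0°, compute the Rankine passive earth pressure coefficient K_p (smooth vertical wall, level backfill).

K_p = (1 + sin φ)/(1 − sin φ) = tan²(45° + 34.0°/2) = 3.537.

3.54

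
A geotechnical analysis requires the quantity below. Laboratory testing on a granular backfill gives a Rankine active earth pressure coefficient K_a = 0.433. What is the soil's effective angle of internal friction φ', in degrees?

23.3°

K_a = tan²(45° − φ/2) ⇒ 45° − φ/2 = arctan(√0.433) = 33.35°.
φ = 2(45° − 33.35°) = 23.31°.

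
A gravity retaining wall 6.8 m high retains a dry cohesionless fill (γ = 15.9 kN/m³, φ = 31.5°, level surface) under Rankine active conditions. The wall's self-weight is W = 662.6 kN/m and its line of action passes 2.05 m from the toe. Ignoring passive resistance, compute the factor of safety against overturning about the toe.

K_a = tan²(45° − 31.5°/2) = 0.3136.
P_a = ½K_aγH² = 0.5×0.3136×15.9×6.8² = 115.3 kN/m, acting at H/3 = 2.267 m above the base.
Overturning moment M_o = P_a × H/3 = 115.3 × 2.267 = 261.3.
Resisting moment M_r = W × 2.05 = 662.6 × 2.05 = 1358.
FS_overturning = M_r/M_o = 1358/261.3 = 5.198.

5.20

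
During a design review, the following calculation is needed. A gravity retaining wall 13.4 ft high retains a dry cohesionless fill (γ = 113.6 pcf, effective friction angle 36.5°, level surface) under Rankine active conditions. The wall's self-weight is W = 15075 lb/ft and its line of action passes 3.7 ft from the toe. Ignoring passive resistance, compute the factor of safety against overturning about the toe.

K_a = tan²(45° − 36.5°/2) = 0.2541.
P_a = ½K_aγH² = 0.5×0.2541×113.6×13.4² = 2591 lb/ft, acting at H/3 = 4.467 ft above the base.
Overturning moment M_o = P_a × H/3 = 2591 × 4.467 = 11570.
Resisting moment M_r = W × 3.7 = 15075 × 3.7 = 55780.
FS_overturning = M_r/M_o = 55780/11570 = 4.819.

4.82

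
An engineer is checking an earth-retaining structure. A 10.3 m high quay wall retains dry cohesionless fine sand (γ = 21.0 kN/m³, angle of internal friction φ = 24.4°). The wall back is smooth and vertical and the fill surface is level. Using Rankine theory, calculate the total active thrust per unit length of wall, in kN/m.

463 kN/m

K_a = tan²(45° − φ/2) = 0.4153.
P_a = ½ K_a γ H² = 0.5 × 0.4153 × 21.0 × 10.3² = 462.6 kN/m.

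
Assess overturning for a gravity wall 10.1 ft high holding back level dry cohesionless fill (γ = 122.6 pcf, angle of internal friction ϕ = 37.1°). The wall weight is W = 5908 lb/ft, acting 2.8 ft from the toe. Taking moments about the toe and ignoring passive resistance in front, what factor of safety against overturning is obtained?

K_a = tan²(45° − 37.1°/2) = 0.2475.
P_a = ½K_aγH² = 0.5×0.2475×122.6×10.1² = 1548 lb/ft, acting at H/3 = 3.367 ft above the base.
Overturning moment M_o = P_a × H/3 = 1548 × 3.367 = 5210.
Resisting moment M_r = W × 2.8 = 5908 × 2.8 = 16540.
FS_overturning = M_r/M_o = 16540/5210 = 3.175.

3.17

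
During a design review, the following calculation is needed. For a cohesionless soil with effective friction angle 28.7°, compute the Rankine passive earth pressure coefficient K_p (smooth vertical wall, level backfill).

2.85

K_p = (1 + sin φ)/(1 − sin φ) = tan²(45° + 28.7°/2) = 2.848.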